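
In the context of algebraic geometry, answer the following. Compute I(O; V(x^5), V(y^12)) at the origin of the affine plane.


The intersection multiplicity of V(x^a) and V(y^b) at the origin is:
I(O; V(x^5), V(y^12)) = dim_k(k[x,y]/(x^5, y^12))
A basis for k[x,y]/(x^5, y^12) is the set of monomials x^i * y^j
where 0 <= i < 5 and 0 <= j < 12.
The number of such monomials is 5 * 12 = 60

60


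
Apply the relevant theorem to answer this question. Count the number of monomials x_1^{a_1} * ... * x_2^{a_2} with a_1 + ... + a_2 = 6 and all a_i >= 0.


The number of degree-6 monomials in 2 variables is C(d+n-1, n-1).
= C(6+2-1, 2-1) = C(7, 1)
= 7

7


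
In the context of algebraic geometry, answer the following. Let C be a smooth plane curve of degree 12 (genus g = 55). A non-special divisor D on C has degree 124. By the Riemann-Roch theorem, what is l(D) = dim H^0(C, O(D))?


First, compute the genus of a smooth plane curve of degree 12:
g = (d-1)(d-2)/2 = (12-1)(12-2)/2 = 55
For a non-special divisor D (i.e., h^1(D) = 0), Riemann-Roch gives:
l(D) = deg(D) - g + 1
Since deg(D) = 124 >= 2g - 1 = 109, D is non-special.
l(D) = 124 - 55 + 1 = 70

70


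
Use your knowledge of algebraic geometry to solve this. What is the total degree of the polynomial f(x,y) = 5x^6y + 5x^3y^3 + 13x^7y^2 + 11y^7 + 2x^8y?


Examine each term for its total degree (sum of exponents).
  Term '5x^6y' has total degree 6+1 = 7.
  Term '5x^3y^3' has total degree 3+3 = 6.
  Term '13x^7y^2' has total degree 7+2 = 9.
  Term '11y^7' has total degree 0+7 = 7.
  Term '2x^8y' has total degree 8+1 = 9.
The maximum total degree among all terms is 9.

9


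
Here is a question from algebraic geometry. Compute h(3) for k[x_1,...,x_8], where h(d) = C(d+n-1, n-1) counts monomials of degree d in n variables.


The Hilbert function for the polynomial ring in 8 variables is:
h(d) = C(d+n-1, n-1)
h(3) = C(3+8-1, 8-1) = C(10, 7)
= 10! / (7! * 3!)
= 120

120


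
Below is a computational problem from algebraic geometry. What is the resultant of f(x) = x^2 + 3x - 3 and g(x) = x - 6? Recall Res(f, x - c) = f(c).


For Res(f, x - c), we evaluate f at x = c.
f(6) = 6^2 + 3*6 - 3
= 36 + 18 - 3
= 54 - 3 = 51
Res(f, g) = 51

51


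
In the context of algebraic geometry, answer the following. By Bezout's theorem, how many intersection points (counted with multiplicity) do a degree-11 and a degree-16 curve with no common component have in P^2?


Bezout's theorem states the intersection count equals the product of degrees.
Intersection count = 11 * 16 = 176

176


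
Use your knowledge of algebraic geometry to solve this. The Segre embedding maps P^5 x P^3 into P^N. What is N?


The Segre embedding maps P^m x P^n into P^N via
all products of coordinates from each factor.
N = (m+1)(n+1) - 1
N = (5+1)(3+1) - 1
N = 6*4 - 1
N = 24 - 1 = 23

23


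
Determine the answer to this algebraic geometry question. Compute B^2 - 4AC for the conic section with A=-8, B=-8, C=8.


The discriminant of a conic Ax^2 + Bxy + Cy^2 + ... = 0 is B^2 - 4AC.
B^2 = (-8)^2 = 64
4AC = 4*(-8)*8 = -256
Discriminant = 64 + 256 = 320

320


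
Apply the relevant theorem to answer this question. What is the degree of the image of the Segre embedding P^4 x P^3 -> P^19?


The degree of the Segre variety P^4 x P^3 is C(m+n, m).
= C(7, 4)
= 35

35


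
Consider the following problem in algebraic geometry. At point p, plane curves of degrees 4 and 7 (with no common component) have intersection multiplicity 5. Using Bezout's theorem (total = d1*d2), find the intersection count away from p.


By Bezout's theorem, the total intersection number is d1 * d2.
Total = 4 * 7 = 28
Intersection multiplicity at p = 5
Remaining intersections = 28 - 5 = 23

23


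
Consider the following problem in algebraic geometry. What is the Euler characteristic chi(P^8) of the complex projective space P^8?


The complex projective space P^8 has one cell in each even real dimension 0, 2, ..., 16.
The cohomology groups are H^{2k}(P^8) = Z for k = 0,...,8, and 0 otherwise.
Euler characteristic = sum of Betti numbers = 1 per even-dimensional cohomology group.
chi(P^8) = 8 + 1 = 9

9


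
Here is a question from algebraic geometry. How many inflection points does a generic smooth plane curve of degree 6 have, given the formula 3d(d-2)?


For a general smooth plane curve C of degree d, the inflection points are
the intersection of C with its Hessian curve, which has degree 3(d-2).
By Bezout, the total intersection number is d * 3(d-2) = 6 * 12 = 72.
For a general curve every flex is ordinary, so each contributes
multiplicity 1 to C·Hess(C), and the number of distinct inflection
points is 3d(d-2).
Inflection points = 3*6*(6-2) = 3*6*4 = 72

72


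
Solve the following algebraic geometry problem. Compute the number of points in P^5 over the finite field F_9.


P^5(F_9) has (q^(n+1) - 1)/(q - 1) points.
= 9^5 + 9^4 + 9^3 + 9^2 + 9^1 + 9^0
= 59049 + 6561 + 729 + 81 + 9 + 1
= 66430

66430


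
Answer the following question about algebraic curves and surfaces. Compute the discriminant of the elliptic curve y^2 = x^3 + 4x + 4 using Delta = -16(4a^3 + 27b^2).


Compute each component:
4a^3 = 4*4^3 = 4*64 = 256
27b^2 = 27*4^2 = 27*16 = 432
4a^3 + 27b^2 = 256 + 432 = 688
Delta = -16*688 = -11008

-11008


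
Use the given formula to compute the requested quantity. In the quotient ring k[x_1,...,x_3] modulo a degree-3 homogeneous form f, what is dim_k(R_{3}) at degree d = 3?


For R = k[x_1,...,x_n]/(f) with f homogeneous of degree e:
The Hilbert series is (1 - t^e)/(1 - t)^n.
So h(d) = C(d+n-1, n-1) - C(d-e+n-1, n-1) for d >= e.
With n=3, e=3, d=3:
C(3+3-1, 3-1) = C(5, 2) = 10
C(3-3+3-1, 3-1) = C(2, 2) = 1
h(3) = 10 - 1 = 9

9


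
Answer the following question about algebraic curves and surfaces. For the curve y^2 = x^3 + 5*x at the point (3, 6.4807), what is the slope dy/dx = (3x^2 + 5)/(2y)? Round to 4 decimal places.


Using implicit differentiation of y^2 = x^3 + 5*x:
2y * dy/dx = 3x^2 + 5
dy/dx = (3x^2 + 5)/(2y)
Numerator: 3*3^2 + 5 = 32
Denominator: 2*6.4807 = 12.9614
dy/dx = 32/12.9614 = 2.4689

2.4689


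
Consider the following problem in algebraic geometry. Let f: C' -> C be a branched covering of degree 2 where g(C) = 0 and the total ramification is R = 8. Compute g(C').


Riemann-Hurwitz formula: 2g' - 2 = d(2g - 2) + R
Given: d = 2, g = 0, R = 8
2g' - 2 = 2*(2*0 - 2) + 8
2g' - 2 = 2*(-2) + 8
2g' - 2 = -4 + 8 = 4
2g' = 6
g' = 3

3


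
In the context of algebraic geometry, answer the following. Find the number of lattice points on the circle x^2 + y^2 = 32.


Systematically check integer values of x where x^2 <= 32.
For each valid x, check if 32 - x^2 is a perfect square.
x=4: 32 - 16 = 16, sqrt = 4 (valid)
Total integer solutions found: 4

4


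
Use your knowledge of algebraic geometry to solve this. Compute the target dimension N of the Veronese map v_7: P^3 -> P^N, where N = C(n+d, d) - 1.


The Veronese embedding v_d: P^n -> P^N maps each point to all
degree-d monomials in n+1 homogeneous coordinates.
N = C(n+d, d) - 1
N = C(3+7, 7) - 1
N = C(10, 7) - 1
C(10, 7) = 120
N = 120 - 1 = 119

119


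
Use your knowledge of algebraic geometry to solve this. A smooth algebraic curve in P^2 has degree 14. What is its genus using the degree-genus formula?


Using the genus formula for smooth plane curves:
g = (d-1)(d-2)/2
g = (14-1)(14-2)/2
g = 13*12/2
g = 156/2 = 78

78


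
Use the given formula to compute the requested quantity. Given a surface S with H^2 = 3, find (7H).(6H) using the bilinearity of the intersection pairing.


Using bilinearity of the intersection pairing on a surface S:
(aH).(bH) = ab * (H.H)
We have H^2 = 3.
D.E = (7H).(6H) = 7*6*3
= 42*3
= 126

126


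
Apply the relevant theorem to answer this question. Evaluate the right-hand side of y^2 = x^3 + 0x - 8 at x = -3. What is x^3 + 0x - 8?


Compute x^3 + 0x - 8 at x = -3:
x^3 = (-3)^3 = -27
0*x = 0*(-3) = 0
Sum: -27 + 0 - 8 = -35

-35


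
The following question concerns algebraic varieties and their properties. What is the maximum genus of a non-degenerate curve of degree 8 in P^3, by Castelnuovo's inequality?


Castelnuovo's bound: write d - 1 = m(r-1) + epsilon with 0 <= epsilon < r-1.
d - 1 = 8 - 1 = 7
r - 1 = 3 - 1 = 2
7 = 3*2 + 1, so m = 3, epsilon = 1
pi(d, r) = m(m-1)(r-1)/2 + m*epsilon
= 3*2*2/2 + 3*1
= 12/2 + 3
= 6 + 3 = 9

9


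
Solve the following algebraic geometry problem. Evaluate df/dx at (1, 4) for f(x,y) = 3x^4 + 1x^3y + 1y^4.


df/dx = 4*3*x^3 + 3*1*x^2*y
At (1,4): 4*3*1^3 + 3*1*1^2*4
= 12 + 12
= 24

24


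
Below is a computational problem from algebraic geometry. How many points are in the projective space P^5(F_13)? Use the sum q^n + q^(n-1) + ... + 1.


P^5(F_13) has (q^(n+1) - 1)/(q - 1) points.
= 13^5 + 13^4 + 13^3 + 13^2 + 13^1 + 13^0
= 371293 + 28561 + 2197 + 169 + 13 + 1
= 402234

402234


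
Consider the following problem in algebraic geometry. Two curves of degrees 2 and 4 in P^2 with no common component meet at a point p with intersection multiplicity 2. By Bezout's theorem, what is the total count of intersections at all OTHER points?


By Bezout's theorem, the total intersection number is d1 * d2.
Total = 2 * 4 = 8
Intersection multiplicity at p = 2
Remaining intersections = 8 - 2 = 6

6


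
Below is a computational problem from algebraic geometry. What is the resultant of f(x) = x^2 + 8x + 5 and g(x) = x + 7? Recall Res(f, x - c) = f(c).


For Res(f, x - c), we evaluate f at x = c.
f(-7) = (-7)^2 + 8*(-7) + 5
= 49 - 56 + 5
= -7 + 5 = -2
Res(f, g) = -2

-2


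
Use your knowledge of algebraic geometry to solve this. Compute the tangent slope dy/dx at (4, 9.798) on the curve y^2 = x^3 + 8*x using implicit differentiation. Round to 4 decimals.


Using implicit differentiation of y^2 = x^3 + 8*x:
2y * dy/dx = 3x^2 + 8
dy/dx = (3x^2 + 8)/(2y)
Numerator: 3*4^2 + 8 = 56
Denominator: 2*9.798 = 19.596
dy/dx = 56/19.596 = 2.8577

2.8577


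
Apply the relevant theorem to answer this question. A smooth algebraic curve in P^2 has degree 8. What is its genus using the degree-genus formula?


Using the genus formula for smooth plane curves:
g = (d-1)(d-2)/2
g = (8-1)(8-2)/2
g = 7*6/2
g = 42/2 = 21

21


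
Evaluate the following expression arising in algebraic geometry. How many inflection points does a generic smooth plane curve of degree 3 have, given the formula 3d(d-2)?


For a general smooth plane curve C of degree d, the inflection points are
the intersection of C with its Hessian curve, which has degree 3(d-2).
By Bezout, the total intersection number is d * 3(d-2) = 3 * 3 = 9.
For a general curve every flex is ordinary, so each contributes
multiplicity 1 to C·Hess(C), and the number of distinct inflection
points is 3d(d-2).
Inflection points = 3*3*(3-2) = 3*3*1 = 9

9


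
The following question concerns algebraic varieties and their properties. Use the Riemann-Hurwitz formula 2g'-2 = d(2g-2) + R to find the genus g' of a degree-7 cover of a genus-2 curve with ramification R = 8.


Riemann-Hurwitz formula: 2g' - 2 = d(2g - 2) + R
Given: d = 7, g = 2, R = 8
2g' - 2 = 7*(2*2 - 2) + 8
2g' - 2 = 7*2 + 8
2g' - 2 = 14 + 8 = 22
2g' = 24
g' = 12

12


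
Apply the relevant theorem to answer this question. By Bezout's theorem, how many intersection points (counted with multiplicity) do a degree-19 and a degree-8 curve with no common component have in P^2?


Bezout's theorem states the intersection count equals the product of degrees.
Intersection count = 19 * 8 = 152

152


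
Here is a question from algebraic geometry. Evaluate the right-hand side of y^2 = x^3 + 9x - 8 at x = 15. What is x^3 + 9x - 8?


Compute x^3 + 9x - 8 at x = 15:
x^3 = 15^3 = 3375
9*x = 9*15 = 135
Sum: 3375 + 135 - 8 = 3502

3502


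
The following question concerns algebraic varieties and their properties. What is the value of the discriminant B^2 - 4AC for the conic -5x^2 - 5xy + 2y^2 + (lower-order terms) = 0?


The discriminant of a conic Ax^2 + Bxy + Cy^2 + ... = 0 is B^2 - 4AC.
B^2 = (-5)^2 = 25
4AC = 4*(-5)*2 = -40
Discriminant = 25 + 40 = 65

65


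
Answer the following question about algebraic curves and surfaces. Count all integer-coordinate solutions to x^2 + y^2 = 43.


Systematically check integer values of x where x^2 <= 43.
For each valid x, check if 43 - x^2 is a perfect square.
Total integer solutions found: 0

0


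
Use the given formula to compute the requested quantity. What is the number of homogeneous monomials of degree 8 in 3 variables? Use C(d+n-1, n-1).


The number of degree-8 monomials in 3 variables is C(d+n-1, n-1).
= C(8+3-1, 3-1) = C(10, 2)
= 45

45


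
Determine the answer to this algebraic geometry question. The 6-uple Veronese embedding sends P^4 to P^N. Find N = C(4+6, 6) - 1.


The Veronese embedding v_d: P^n -> P^N maps each point to all
degree-d monomials in n+1 homogeneous coordinates.
N = C(n+d, d) - 1
N = C(4+6, 6) - 1
N = C(10, 6) - 1
C(10, 6) = 210
N = 210 - 1 = 209

209


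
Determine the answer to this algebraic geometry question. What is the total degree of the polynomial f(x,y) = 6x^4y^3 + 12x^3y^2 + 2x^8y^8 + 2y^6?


Examine each term for its total degree (sum of exponents).
  Term '6x^4y^3' has total degree 4+3 = 7.
  Term '12x^3y^2' has total degree 3+2 = 5.
  Term '2x^8y^8' has total degree 8+8 = 16.
  Term '2y^6' has total degree 0+6 = 6.
The maximum total degree among all terms is 16.

16


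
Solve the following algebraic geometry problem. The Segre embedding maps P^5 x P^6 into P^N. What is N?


The Segre embedding maps P^m x P^n into P^N via
all products of coordinates from each factor.
N = (m+1)(n+1) - 1
N = (5+1)(6+1) - 1
N = 6*7 - 1
N = 42 - 1 = 41

41


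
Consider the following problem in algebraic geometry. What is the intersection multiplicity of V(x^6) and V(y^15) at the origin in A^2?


The intersection multiplicity of V(x^a) and V(y^b) at the origin is:
I(O; V(x^6), V(y^15)) = dim_k(k[x,y]/(x^6, y^15))
A basis for k[x,y]/(x^6, y^15) is the set of monomials x^i * y^j
where 0 <= i < 6 and 0 <= j < 15.
The number of such monomials is 6 * 15 = 90

90


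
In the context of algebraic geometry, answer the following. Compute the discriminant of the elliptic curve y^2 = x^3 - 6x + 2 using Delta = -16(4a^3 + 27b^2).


Compute each component:
4a^3 = 4*(-6)^3 = 4*(-216) = -864
27b^2 = 27*2^2 = 27*4 = 108
4a^3 + 27b^2 = -864 + 108 = -756
Delta = -16*(-756) = 12096

12096


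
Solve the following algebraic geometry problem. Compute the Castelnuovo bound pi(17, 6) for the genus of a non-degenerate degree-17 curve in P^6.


Castelnuovo's bound: write d - 1 = m(r-1) + epsilon with 0 <= epsilon < r-1.
d - 1 = 17 - 1 = 16
r - 1 = 6 - 1 = 5
16 = 3*5 + 1, so m = 3, epsilon = 1
pi(d, r) = m(m-1)(r-1)/2 + m*epsilon
= 3*2*5/2 + 3*1
= 30/2 + 3
= 15 + 3 = 18

18


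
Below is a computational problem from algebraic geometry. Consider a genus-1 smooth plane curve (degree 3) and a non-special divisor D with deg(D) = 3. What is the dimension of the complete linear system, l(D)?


First, compute the genus of a smooth plane curve of degree 3:
g = (d-1)(d-2)/2 = (3-1)(3-2)/2 = 1
For a non-special divisor D (i.e., h^1(D) = 0), Riemann-Roch gives:
l(D) = deg(D) - g + 1
Since deg(D) = 3 >= 2g - 1 = 1, D is non-special.
l(D) = 3 - 1 + 1 = 3

3


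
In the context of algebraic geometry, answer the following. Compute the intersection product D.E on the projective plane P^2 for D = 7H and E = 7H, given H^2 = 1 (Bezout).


Using bilinearity of the intersection pairing on the projective plane P^2:
(aH).(bH) = ab * (H.H)
We have H^2 = 1 (Bezout).
D.E = (7H).(7H) = 7*7*1
= 49*1
= 49

49


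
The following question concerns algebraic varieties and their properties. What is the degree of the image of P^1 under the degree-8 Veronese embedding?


The Veronese variety v_8(P^1) has degree d^r.
d^r = 8^1 = 8

8


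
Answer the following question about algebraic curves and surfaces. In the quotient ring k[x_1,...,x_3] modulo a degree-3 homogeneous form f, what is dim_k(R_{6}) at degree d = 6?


For R = k[x_1,...,x_n]/(f) with f homogeneous of degree e:
The Hilbert series is (1 - t^e)/(1 - t)^n.
So h(d) = C(d+n-1, n-1) - C(d-e+n-1, n-1) for d >= e.
With n=3, e=3, d=6:
C(6+3-1, 3-1) = C(8, 2) = 28
C(6-3+3-1, 3-1) = C(5, 2) = 10
h(6) = 28 - 10 = 18

18


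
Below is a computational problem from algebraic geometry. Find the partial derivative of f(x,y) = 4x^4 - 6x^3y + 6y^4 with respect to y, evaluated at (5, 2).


df/dy = (-6)*x^3 + 4*6*y^3
At (5,2): (-6)*5^3 + 4*6*2^3
= -750 + 192
= -558

-558


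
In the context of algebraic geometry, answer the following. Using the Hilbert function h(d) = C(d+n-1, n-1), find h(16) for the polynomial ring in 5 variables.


The Hilbert function for the polynomial ring in 5 variables is:
h(d) = C(d+n-1, n-1)
h(16) = C(16+5-1, 5-1) = C(20, 4)
= 20! / (4! * 16!)
= 4845

4845


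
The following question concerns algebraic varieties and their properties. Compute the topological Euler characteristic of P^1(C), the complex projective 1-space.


The complex projective space P^1 has one cell in each even real dimension 0, 2, ..., 2.
The cohomology groups are H^{2k}(P^1) = Z for k = 0,...,1, and 0 otherwise.
Euler characteristic = sum of Betti numbers = 1 per even-dimensional cohomology group.
chi(P^1) = 1 + 1 = 2

2


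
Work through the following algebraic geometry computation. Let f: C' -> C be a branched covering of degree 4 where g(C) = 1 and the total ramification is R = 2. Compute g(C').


Riemann-Hurwitz formula: 2g' - 2 = d(2g - 2) + R
Given: d = 4, g = 1, R = 2
2g' - 2 = 4*(2*1 - 2) + 2
2g' - 2 = 4*0 + 2
2g' - 2 = 0 + 2 = 2
2g' = 4
g' = 2

2


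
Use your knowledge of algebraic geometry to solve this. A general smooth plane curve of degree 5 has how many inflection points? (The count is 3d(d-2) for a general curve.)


For a general smooth plane curve C of degree d, the inflection points are
the intersection of C with its Hessian curve, which has degree 3(d-2).
By Bezout, the total intersection number is d * 3(d-2) = 5 * 9 = 45.
For a general curve every flex is ordinary, so each contributes
multiplicity 1 to C·Hess(C), and the number of distinct inflection
points is 3d(d-2).
Inflection points = 3*5*(5-2) = 3*5*3 = 45

45


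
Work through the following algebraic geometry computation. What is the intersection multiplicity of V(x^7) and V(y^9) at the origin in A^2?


The intersection multiplicity of V(x^a) and V(y^b) at the origin is:
I(O; V(x^7), V(y^9)) = dim_k(k[x,y]/(x^7, y^9))
A basis for k[x,y]/(x^7, y^9) is the set of monomials x^i * y^j
where 0 <= i < 7 and 0 <= j < 9.
The number of such monomials is 7 * 9 = 63

63


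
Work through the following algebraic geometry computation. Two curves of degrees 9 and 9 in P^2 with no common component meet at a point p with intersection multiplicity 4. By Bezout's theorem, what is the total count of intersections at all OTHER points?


By Bezout's theorem, the total intersection number is d1 * d2.
Total = 9 * 9 = 81
Intersection multiplicity at p = 4
Remaining intersections = 81 - 4 = 77

77


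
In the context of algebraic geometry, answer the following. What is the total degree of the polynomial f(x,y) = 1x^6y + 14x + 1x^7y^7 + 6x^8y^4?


Examine each term for its total degree (sum of exponents).
  Term '1x^6y' has total degree 6+1 = 7.
  Term '14x' has total degree 1+0 = 1.
  Term '1x^7y^7' has total degree 7+7 = 14.
  Term '6x^8y^4' has total degree 8+4 = 12.
The maximum total degree among all terms is 14.

14


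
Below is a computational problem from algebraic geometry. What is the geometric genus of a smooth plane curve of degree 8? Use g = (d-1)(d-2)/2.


Using the genus formula for smooth plane curves:
g = (d-1)(d-2)/2
g = (8-1)(8-2)/2
g = 7*6/2
g = 42/2 = 21

21


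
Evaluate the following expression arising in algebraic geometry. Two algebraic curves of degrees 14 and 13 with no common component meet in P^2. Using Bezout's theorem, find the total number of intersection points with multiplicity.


Bezout's theorem states the intersection count equals the product of degrees.
Intersection count = 14 * 13 = 182

182


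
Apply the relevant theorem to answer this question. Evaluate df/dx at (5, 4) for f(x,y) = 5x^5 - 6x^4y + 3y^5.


df/dx = 5*5*x^4 + 4*(-6)*x^3*y
At (5,4): 5*5*5^4 + 4*(-6)*5^3*4
= 15625 - 12000
= 3625

3625


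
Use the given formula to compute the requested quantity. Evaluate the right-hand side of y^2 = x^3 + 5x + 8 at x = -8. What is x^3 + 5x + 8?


Compute x^3 + 5x + 8 at x = -8:
x^3 = (-8)^3 = -512
5*x = 5*(-8) = -40
Sum: -512 - 40 + 8 = -544

-544


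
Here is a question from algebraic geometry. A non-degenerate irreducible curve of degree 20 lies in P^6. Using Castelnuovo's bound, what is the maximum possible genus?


Castelnuovo's bound: write d - 1 = m(r-1) + epsilon with 0 <= epsilon < r-1.
d - 1 = 20 - 1 = 19
r - 1 = 6 - 1 = 5
19 = 3*5 + 4, so m = 3, epsilon = 4
pi(d, r) = m(m-1)(r-1)/2 + m*epsilon
= 3*2*5/2 + 3*4
= 30/2 + 12
= 15 + 12 = 27

27


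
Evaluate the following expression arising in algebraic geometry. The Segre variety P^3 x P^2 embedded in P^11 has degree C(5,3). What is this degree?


The degree of the Segre variety P^3 x P^2 is C(m+n, m).
= C(5, 3)
= 10

10


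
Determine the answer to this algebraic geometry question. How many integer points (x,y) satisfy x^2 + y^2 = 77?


Systematically check integer values of x where x^2 <= 77.
For each valid x, check if 77 - x^2 is a perfect square.
Total integer solutions found: 0

0


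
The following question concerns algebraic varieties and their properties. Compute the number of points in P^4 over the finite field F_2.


P^4(F_2) has (q^(n+1) - 1)/(q - 1) points.
= 2^4 + 2^3 + 2^2 + 2^1 + 2^0
= 16 + 8 + 4 + 2 + 1
= 31

31


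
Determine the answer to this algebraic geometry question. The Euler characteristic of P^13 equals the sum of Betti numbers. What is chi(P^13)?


The complex projective space P^13 has one cell in each even real dimension 0, 2, ..., 26.
The cohomology groups are H^{2k}(P^13) = Z for k = 0,...,13, and 0 otherwise.
Euler characteristic = sum of Betti numbers = 1 per even-dimensional cohomology group.
chi(P^13) = 13 + 1 = 14

14


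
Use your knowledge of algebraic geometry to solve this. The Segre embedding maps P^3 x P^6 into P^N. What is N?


The Segre embedding maps P^m x P^n into P^N via
all products of coordinates from each factor.
N = (m+1)(n+1) - 1
N = (3+1)(6+1) - 1
N = 4*7 - 1
N = 28 - 1 = 27

27


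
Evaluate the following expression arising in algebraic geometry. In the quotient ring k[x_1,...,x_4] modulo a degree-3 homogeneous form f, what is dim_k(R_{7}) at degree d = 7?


For R = k[x_1,...,x_n]/(f) with f homogeneous of degree e:
The Hilbert series is (1 - t^e)/(1 - t)^n.
So h(d) = C(d+n-1, n-1) - C(d-e+n-1, n-1) for d >= e.
With n=4, e=3, d=7:
C(7+4-1, 4-1) = C(10, 3) = 120
C(7-3+4-1, 4-1) = C(7, 3) = 35
h(7) = 120 - 35 = 85

85


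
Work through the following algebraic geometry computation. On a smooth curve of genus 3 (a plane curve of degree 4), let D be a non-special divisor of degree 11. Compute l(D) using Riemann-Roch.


First, compute the genus of a smooth plane curve of degree 4:
g = (d-1)(d-2)/2 = (4-1)(4-2)/2 = 3
For a non-special divisor D (i.e., h^1(D) = 0), Riemann-Roch gives:
l(D) = deg(D) - g + 1
Since deg(D) = 11 >= 2g - 1 = 5, D is non-special.
l(D) = 11 - 3 + 1 = 9

9


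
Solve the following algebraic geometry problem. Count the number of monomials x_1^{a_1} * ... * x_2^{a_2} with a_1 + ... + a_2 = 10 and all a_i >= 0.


The number of degree-10 monomials in 2 variables is C(d+n-1, n-1).
= C(10+2-1, 2-1) = C(11, 1)
= 11

11


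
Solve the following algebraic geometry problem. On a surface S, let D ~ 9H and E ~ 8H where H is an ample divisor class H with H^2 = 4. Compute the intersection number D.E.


Using bilinearity of the intersection pairing on a surface S:
(aH).(bH) = ab * (H.H)
We have H^2 = 4.
D.E = (9H).(8H) = 9*8*4
= 72*4
= 288

288


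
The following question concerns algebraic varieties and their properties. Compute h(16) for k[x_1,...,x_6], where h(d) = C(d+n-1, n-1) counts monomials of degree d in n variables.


The Hilbert function for the polynomial ring in 6 variables is:
h(d) = C(d+n-1, n-1)
h(16) = C(16+6-1, 6-1) = C(21, 5)
= 21! / (5! * 16!)
= 20349

20349


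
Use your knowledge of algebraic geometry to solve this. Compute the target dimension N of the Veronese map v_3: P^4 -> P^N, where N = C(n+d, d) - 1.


The Veronese embedding v_d: P^n -> P^N maps each point to all
degree-d monomials in n+1 homogeneous coordinates.
N = C(n+d, d) - 1
N = C(4+3, 3) - 1
N = C(7, 3) - 1
C(7, 3) = 35
N = 35 - 1 = 34

34


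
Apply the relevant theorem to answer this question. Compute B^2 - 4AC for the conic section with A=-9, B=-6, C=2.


The discriminant of a conic Ax^2 + Bxy + Cy^2 + ... = 0 is B^2 - 4AC.
B^2 = (-6)^2 = 36
4AC = 4*(-9)*2 = -72
Discriminant = 36 + 72 = 108

108


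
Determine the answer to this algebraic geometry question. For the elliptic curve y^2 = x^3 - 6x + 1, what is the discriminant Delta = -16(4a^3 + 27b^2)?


Compute each component:
4a^3 = 4*(-6)^3 = 4*(-216) = -864
27b^2 = 27*1^2 = 27*1 = 27
4a^3 + 27b^2 = -864 + 27 = -837
Delta = -16*(-837) = 13392

13392


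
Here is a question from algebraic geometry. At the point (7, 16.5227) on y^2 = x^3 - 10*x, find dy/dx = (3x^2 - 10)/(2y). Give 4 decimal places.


Using implicit differentiation of y^2 = x^3 - 10*x:
2y * dy/dx = 3x^2 - 10
dy/dx = (3x^2 - 10)/(2y)
Numerator: 3*7^2 - 10 = 137
Denominator: 2*16.5227 = 33.0454
dy/dx = 137/33.0454 = 4.1458

4.1458


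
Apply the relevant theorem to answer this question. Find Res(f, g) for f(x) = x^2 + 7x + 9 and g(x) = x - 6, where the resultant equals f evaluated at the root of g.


For Res(f, x - c), we evaluate f at x = c.
f(6) = 6^2 + 7*6 + 9
= 36 + 42 + 9
= 78 + 9 = 87
Res(f, g) = 87

87


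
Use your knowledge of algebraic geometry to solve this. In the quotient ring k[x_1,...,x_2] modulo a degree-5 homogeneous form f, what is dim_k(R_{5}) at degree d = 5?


For R = k[x_1,...,x_n]/(f) with f homogeneous of degree e:
The Hilbert series is (1 - t^e)/(1 - t)^n.
So h(d) = C(d+n-1, n-1) - C(d-e+n-1, n-1) for d >= e.
With n=2, e=5, d=5:
C(5+2-1, 2-1) = C(6, 1) = 6
C(5-5+2-1, 2-1) = C(1, 1) = 1
h(5) = 6 - 1 = 5

5


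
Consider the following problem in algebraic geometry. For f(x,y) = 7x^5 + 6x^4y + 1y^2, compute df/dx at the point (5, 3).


df/dx = 5*7*x^4 + 4*6*x^3*y
At (5,3): 5*7*5^4 + 4*6*5^3*3
= 21875 + 9000
= 30875

30875


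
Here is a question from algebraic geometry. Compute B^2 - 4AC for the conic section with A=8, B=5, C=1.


The discriminant of a conic Ax^2 + Bxy + Cy^2 + ... = 0 is B^2 - 4AC.
B^2 = 5^2 = 25
4AC = 4*8*1 = 32
Discriminant = 25 - 32 = -7

-7


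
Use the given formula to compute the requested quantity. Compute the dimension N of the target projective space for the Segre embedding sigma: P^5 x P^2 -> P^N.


The Segre embedding maps P^m x P^n into P^N via
all products of coordinates from each factor.
N = (m+1)(n+1) - 1
N = (5+1)(2+1) - 1
N = 6*3 - 1
N = 18 - 1 = 17

17


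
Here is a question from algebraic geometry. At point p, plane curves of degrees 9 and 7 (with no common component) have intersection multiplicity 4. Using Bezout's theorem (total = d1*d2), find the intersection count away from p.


By Bezout's theorem, the total intersection number is d1 * d2.
Total = 9 * 7 = 63
Intersection multiplicity at p = 4
Remaining intersections = 63 - 4 = 59

59


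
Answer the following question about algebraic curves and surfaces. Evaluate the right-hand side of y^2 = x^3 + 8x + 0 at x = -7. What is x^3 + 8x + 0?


Compute x^3 + 8x + 0 at x = -7:
x^3 = (-7)^3 = -343
8*x = 8*(-7) = -56
Sum: -343 - 56 + 0 = -399

-399


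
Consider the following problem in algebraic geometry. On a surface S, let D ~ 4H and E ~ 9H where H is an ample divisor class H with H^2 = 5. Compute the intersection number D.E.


Using bilinearity of the intersection pairing on a surface S:
(aH).(bH) = ab * (H.H)
We have H^2 = 5.
D.E = (4H).(9H) = 4*9*5
= 36*5
= 180

180


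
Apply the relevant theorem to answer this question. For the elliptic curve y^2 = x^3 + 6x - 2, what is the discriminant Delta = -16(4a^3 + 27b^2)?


Compute each component:
4a^3 = 4*6^3 = 4*216 = 864
27b^2 = 27*(-2)^2 = 27*4 = 108
4a^3 + 27b^2 = 864 + 108 = 972
Delta = -16*972 = -15552

-15552


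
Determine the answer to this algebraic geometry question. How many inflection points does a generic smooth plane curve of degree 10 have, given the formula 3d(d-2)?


For a general smooth plane curve C of degree d, the inflection points are
the intersection of C with its Hessian curve, which has degree 3(d-2).
By Bezout, the total intersection number is d * 3(d-2) = 10 * 24 = 240.
For a general curve every flex is ordinary, so each contributes
multiplicity 1 to C·Hess(C), and the number of distinct inflection
points is 3d(d-2).
Inflection points = 3*10*(10-2) = 3*10*8 = 240

240


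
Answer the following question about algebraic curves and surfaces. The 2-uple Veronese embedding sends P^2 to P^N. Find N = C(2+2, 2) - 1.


The Veronese embedding v_d: P^n -> P^N maps each point to all
degree-d monomials in n+1 homogeneous coordinates.
N = C(n+d, d) - 1
N = C(2+2, 2) - 1
N = C(4, 2) - 1
C(4, 2) = 6
N = 6 - 1 = 5

5


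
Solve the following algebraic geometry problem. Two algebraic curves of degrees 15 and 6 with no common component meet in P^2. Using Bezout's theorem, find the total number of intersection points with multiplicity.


Bezout's theorem states the intersection count equals the product of degrees.
Intersection count = 15 * 6 = 90

90


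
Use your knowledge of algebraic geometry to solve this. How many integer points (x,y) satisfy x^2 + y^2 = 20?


Systematically check integer values of x where x^2 <= 20.
For each valid x, check if 20 - x^2 is a perfect square.
x=2: 20 - 4 = 16, sqrt = 4 (valid)
x=4: 20 - 16 = 4, sqrt = 2 (valid)
Total integer solutions found: 8

8


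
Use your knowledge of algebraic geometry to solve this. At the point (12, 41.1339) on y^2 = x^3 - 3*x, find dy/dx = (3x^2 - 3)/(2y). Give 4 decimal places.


Using implicit differentiation of y^2 = x^3 - 3*x:
2y * dy/dx = 3x^2 - 3
dy/dx = (3x^2 - 3)/(2y)
Numerator: 3*12^2 - 3 = 429
Denominator: 2*41.1339 = 82.2678
dy/dx = 429/82.2678 = 5.2147

5.2147


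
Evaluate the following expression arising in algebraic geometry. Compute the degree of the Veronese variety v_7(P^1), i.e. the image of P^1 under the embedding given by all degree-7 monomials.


The Veronese variety v_7(P^1) has degree d^r.
d^r = 7^1 = 7

7


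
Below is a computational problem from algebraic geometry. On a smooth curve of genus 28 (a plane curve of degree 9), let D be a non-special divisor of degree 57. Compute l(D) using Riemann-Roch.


First, compute the genus of a smooth plane curve of degree 9:
g = (d-1)(d-2)/2 = (9-1)(9-2)/2 = 28
For a non-special divisor D (i.e., h^1(D) = 0), Riemann-Roch gives:
l(D) = deg(D) - g + 1
Since deg(D) = 57 >= 2g - 1 = 55, D is non-special.
l(D) = 57 - 28 + 1 = 30

30


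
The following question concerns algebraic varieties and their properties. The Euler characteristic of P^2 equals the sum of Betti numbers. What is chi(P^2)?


The complex projective space P^2 has one cell in each even real dimension 0, 2, ..., 4.
The cohomology groups are H^{2k}(P^2) = Z for k = 0,...,2, and 0 otherwise.
Euler characteristic = sum of Betti numbers = 1 per even-dimensional cohomology group.
chi(P^2) = 2 + 1 = 3

3


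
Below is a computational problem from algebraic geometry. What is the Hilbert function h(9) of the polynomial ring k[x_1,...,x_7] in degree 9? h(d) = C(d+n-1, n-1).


The Hilbert function for the polynomial ring in 7 variables is:
h(d) = C(d+n-1, n-1)
h(9) = C(9+7-1, 7-1) = C(15, 6)
= 15! / (6! * 9!)
= 5005

5005


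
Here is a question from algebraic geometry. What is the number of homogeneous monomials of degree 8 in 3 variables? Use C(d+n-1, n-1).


The number of degree-8 monomials in 3 variables is C(d+n-1, n-1).
= C(8+3-1, 3-1) = C(10, 2)
= 45

45


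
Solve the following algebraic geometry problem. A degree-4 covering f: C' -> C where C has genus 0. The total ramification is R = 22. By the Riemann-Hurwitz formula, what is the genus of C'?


Riemann-Hurwitz formula: 2g' - 2 = d(2g - 2) + R
Given: d = 4, g = 0, R = 22
2g' - 2 = 4*(2*0 - 2) + 22
2g' - 2 = 4*(-2) + 22
2g' - 2 = -8 + 22 = 14
2g' = 16
g' = 8

8


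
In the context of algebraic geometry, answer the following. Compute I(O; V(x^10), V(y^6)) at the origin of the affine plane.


The intersection multiplicity of V(x^a) and V(y^b) at the origin is:
I(O; V(x^10), V(y^6)) = dim_k(k[x,y]/(x^10, y^6))
A basis for k[x,y]/(x^10, y^6) is the set of monomials x^i * y^j
where 0 <= i < 10 and 0 <= j < 6.
The number of such monomials is 10 * 6 = 60

60


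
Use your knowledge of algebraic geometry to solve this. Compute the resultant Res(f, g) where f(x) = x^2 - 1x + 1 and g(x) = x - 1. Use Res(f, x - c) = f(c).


For Res(f, x - c), we evaluate f at x = c.
f(1) = 1^2 - 1*1 + 1
= 1 - 1 + 1
= 0 + 1 = 1
Res(f, g) = 1

1


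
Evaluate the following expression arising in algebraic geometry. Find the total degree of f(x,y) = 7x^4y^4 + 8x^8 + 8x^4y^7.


Examine each term for its total degree (sum of exponents).
  Term '7x^4y^4' has total degree 4+4 = 8.
  Term '8x^8' has total degree 8+0 = 8.
  Term '8x^4y^7' has total degree 4+7 = 11.
The maximum total degree among all terms is 11.

11


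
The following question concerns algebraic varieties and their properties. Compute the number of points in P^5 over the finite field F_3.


P^5(F_3) has (q^(n+1) - 1)/(q - 1) points.
= 3^5 + 3^4 + 3^3 + 3^2 + 3^1 + 3^0
= 243 + 81 + 27 + 9 + 3 + 1
= 364

364


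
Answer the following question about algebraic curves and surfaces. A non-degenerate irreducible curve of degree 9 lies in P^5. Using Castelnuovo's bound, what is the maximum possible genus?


Castelnuovo's bound: write d - 1 = m(r-1) + epsilon with 0 <= epsilon < r-1.
d - 1 = 9 - 1 = 8
r - 1 = 5 - 1 = 4
8 = 2*4 + 0, so m = 2, epsilon = 0
pi(d, r) = m(m-1)(r-1)/2 + m*epsilon
= 2*1*4/2 + 2*0
= 8/2 + 0
= 4 + 0 = 4

4


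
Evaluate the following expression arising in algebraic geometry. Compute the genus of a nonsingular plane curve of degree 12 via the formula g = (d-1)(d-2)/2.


Using the genus formula for smooth plane curves:
g = (d-1)(d-2)/2
g = (12-1)(12-2)/2
g = 11*10/2
g = 110/2 = 55

55


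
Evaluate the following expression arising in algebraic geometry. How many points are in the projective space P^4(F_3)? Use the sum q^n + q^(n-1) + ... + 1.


P^4(F_3) has (q^(n+1) - 1)/(q - 1) points.
= 3^4 + 3^3 + 3^2 + 3^1 + 3^0
= 81 + 27 + 9 + 3 + 1
= 121

121


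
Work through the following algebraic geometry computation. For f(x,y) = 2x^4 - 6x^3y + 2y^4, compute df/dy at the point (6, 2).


df/dy = (-6)*x^3 + 4*2*y^3
At (6,2): (-6)*6^3 + 4*2*2^3
= -1296 + 64
= -1232

-1232


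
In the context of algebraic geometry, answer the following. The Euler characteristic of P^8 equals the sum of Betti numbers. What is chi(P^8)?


The complex projective space P^8 has one cell in each even real dimension 0, 2, ..., 16.
The cohomology groups are H^{2k}(P^8) = Z for k = 0,...,8, and 0 otherwise.
Euler characteristic = sum of Betti numbers = 1 per even-dimensional cohomology group.
chi(P^8) = 8 + 1 = 9

9


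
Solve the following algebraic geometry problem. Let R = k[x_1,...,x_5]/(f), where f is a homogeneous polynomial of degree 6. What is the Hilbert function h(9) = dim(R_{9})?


For R = k[x_1,...,x_n]/(f) with f homogeneous of degree e:
The Hilbert series is (1 - t^e)/(1 - t)^n.
So h(d) = C(d+n-1, n-1) - C(d-e+n-1, n-1) for d >= e.
With n=5, e=6, d=9:
C(9+5-1, 5-1) = C(13, 4) = 715
C(9-6+5-1, 5-1) = C(7, 4) = 35
h(9) = 715 - 35 = 680

680


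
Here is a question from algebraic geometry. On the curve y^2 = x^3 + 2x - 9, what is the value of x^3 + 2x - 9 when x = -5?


Compute x^3 + 2x - 9 at x = -5:
x^3 = (-5)^3 = -125
2*x = 2*(-5) = -10
Sum: -125 - 10 - 9 = -144

-144


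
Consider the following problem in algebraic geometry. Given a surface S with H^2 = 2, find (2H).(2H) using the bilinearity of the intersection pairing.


Using bilinearity of the intersection pairing on a surface S:
(aH).(bH) = ab * (H.H)
We have H^2 = 2.
D.E = (2H).(2H) = 2*2*2
= 4*2
= 8

8


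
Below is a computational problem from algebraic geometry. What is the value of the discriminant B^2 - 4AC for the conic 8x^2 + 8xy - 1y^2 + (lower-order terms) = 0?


The discriminant of a conic Ax^2 + Bxy + Cy^2 + ... = 0 is B^2 - 4AC.
B^2 = 8^2 = 64
4AC = 4*8*(-1) = -32
Discriminant = 64 + 32 = 96

96


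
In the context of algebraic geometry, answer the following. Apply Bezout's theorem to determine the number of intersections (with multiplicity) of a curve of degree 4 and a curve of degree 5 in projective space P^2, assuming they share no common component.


Bezout's theorem states the intersection count equals the product of degrees.
Intersection count = 4 * 5 = 20

20


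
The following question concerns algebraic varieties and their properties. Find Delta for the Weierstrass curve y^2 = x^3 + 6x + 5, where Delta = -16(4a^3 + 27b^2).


Compute each component:
4a^3 = 4*6^3 = 4*216 = 864
27b^2 = 27*5^2 = 27*25 = 675
4a^3 + 27b^2 = 864 + 675 = 1539
Delta = -16*1539 = -24624

-24624


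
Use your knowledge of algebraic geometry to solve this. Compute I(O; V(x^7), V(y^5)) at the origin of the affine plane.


The intersection multiplicity of V(x^a) and V(y^b) at the origin is:
I(O; V(x^7), V(y^5)) = dim_k(k[x,y]/(x^7, y^5))
A basis for k[x,y]/(x^7, y^5) is the set of monomials x^i * y^j
where 0 <= i < 7 and 0 <= j < 5.
The number of such monomials is 7 * 5 = 35

35


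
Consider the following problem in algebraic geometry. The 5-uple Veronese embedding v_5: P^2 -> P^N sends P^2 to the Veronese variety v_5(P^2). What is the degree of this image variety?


The Veronese variety v_5(P^2) has degree d^r.
d^r = 5^2 = 25

25


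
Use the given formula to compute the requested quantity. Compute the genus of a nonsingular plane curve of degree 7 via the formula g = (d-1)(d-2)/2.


Using the genus formula for smooth plane curves:
g = (d-1)(d-2)/2
g = (7-1)(7-2)/2
g = 6*5/2
g = 30/2 = 15

15


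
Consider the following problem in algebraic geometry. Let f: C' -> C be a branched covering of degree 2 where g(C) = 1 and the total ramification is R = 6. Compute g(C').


Riemann-Hurwitz formula: 2g' - 2 = d(2g - 2) + R
Given: d = 2, g = 1, R = 6
2g' - 2 = 2*(2*1 - 2) + 6
2g' - 2 = 2*0 + 6
2g' - 2 = 0 + 6 = 6
2g' = 8
g' = 4

4


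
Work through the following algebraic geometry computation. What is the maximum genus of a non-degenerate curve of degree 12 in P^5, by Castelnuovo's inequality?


Castelnuovo's bound: write d - 1 = m(r-1) + epsilon with 0 <= epsilon < r-1.
d - 1 = 12 - 1 = 11
r - 1 = 5 - 1 = 4
11 = 2*4 + 3, so m = 2, epsilon = 3
pi(d, r) = m(m-1)(r-1)/2 + m*epsilon
= 2*1*4/2 + 2*3
= 8/2 + 6
= 4 + 6 = 10

10


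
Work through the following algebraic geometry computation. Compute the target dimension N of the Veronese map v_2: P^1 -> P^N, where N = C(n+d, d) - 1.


The Veronese embedding v_d: P^n -> P^N maps each point to all
degree-d monomials in n+1 homogeneous coordinates.
N = C(n+d, d) - 1
N = C(1+2, 2) - 1
N = C(3, 2) - 1
C(3, 2) = 3
N = 3 - 1 = 2

2


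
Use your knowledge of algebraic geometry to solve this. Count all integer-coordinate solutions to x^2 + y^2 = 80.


Systematically check integer values of x where x^2 <= 80.
For each valid x, check if 80 - x^2 is a perfect square.
x=4: 80 - 16 = 64, sqrt = 8 (valid)
x=8: 80 - 64 = 16, sqrt = 4 (valid)
Total integer solutions found: 8

8
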